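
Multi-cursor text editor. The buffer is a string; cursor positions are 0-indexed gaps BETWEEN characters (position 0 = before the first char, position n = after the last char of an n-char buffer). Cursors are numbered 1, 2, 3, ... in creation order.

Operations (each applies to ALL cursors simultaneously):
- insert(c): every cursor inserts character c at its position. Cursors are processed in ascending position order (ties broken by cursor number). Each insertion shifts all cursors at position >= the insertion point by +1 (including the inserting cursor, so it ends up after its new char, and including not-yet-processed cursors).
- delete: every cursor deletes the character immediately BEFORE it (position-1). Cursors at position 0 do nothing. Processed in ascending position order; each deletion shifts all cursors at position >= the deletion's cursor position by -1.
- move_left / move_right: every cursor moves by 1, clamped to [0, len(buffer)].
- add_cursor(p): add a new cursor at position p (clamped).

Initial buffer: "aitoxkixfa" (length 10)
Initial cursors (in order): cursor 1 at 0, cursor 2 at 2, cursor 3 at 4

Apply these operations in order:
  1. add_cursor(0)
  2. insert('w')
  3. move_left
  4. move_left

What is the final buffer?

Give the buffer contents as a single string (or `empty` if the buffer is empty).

Answer: wwaiwtowxkixfa

Derivation:
After op 1 (add_cursor(0)): buffer="aitoxkixfa" (len 10), cursors c1@0 c4@0 c2@2 c3@4, authorship ..........
After op 2 (insert('w')): buffer="wwaiwtowxkixfa" (len 14), cursors c1@2 c4@2 c2@5 c3@8, authorship 14..2..3......
After op 3 (move_left): buffer="wwaiwtowxkixfa" (len 14), cursors c1@1 c4@1 c2@4 c3@7, authorship 14..2..3......
After op 4 (move_left): buffer="wwaiwtowxkixfa" (len 14), cursors c1@0 c4@0 c2@3 c3@6, authorship 14..2..3......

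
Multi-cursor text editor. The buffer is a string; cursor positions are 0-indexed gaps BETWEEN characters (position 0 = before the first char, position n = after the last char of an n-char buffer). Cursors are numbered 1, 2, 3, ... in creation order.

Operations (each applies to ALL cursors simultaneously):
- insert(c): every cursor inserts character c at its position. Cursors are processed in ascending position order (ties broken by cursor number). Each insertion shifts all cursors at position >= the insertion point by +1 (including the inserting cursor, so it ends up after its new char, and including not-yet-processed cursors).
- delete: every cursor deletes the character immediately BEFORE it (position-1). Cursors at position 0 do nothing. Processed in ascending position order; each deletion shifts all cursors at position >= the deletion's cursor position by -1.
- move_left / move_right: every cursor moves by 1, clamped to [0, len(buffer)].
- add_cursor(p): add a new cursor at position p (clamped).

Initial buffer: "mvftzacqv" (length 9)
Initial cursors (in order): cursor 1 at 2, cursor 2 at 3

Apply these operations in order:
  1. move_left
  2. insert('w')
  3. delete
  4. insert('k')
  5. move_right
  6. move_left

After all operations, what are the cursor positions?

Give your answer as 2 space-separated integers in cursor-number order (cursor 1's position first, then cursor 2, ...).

After op 1 (move_left): buffer="mvftzacqv" (len 9), cursors c1@1 c2@2, authorship .........
After op 2 (insert('w')): buffer="mwvwftzacqv" (len 11), cursors c1@2 c2@4, authorship .1.2.......
After op 3 (delete): buffer="mvftzacqv" (len 9), cursors c1@1 c2@2, authorship .........
After op 4 (insert('k')): buffer="mkvkftzacqv" (len 11), cursors c1@2 c2@4, authorship .1.2.......
After op 5 (move_right): buffer="mkvkftzacqv" (len 11), cursors c1@3 c2@5, authorship .1.2.......
After op 6 (move_left): buffer="mkvkftzacqv" (len 11), cursors c1@2 c2@4, authorship .1.2.......

Answer: 2 4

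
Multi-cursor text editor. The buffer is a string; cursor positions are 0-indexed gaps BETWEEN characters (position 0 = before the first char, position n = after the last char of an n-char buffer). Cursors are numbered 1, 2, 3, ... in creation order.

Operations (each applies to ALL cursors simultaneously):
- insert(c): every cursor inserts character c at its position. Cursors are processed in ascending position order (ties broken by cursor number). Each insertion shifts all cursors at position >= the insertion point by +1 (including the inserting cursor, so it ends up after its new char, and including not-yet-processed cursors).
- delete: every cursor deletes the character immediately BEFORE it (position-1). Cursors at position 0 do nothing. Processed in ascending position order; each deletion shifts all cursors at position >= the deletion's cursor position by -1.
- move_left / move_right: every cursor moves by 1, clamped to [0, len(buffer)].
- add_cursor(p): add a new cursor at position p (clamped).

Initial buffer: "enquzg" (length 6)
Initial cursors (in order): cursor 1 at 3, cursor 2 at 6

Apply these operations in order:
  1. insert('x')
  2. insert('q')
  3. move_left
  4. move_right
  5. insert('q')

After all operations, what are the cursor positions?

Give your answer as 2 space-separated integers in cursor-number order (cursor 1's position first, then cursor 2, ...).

After op 1 (insert('x')): buffer="enqxuzgx" (len 8), cursors c1@4 c2@8, authorship ...1...2
After op 2 (insert('q')): buffer="enqxquzgxq" (len 10), cursors c1@5 c2@10, authorship ...11...22
After op 3 (move_left): buffer="enqxquzgxq" (len 10), cursors c1@4 c2@9, authorship ...11...22
After op 4 (move_right): buffer="enqxquzgxq" (len 10), cursors c1@5 c2@10, authorship ...11...22
After op 5 (insert('q')): buffer="enqxqquzgxqq" (len 12), cursors c1@6 c2@12, authorship ...111...222

Answer: 6 12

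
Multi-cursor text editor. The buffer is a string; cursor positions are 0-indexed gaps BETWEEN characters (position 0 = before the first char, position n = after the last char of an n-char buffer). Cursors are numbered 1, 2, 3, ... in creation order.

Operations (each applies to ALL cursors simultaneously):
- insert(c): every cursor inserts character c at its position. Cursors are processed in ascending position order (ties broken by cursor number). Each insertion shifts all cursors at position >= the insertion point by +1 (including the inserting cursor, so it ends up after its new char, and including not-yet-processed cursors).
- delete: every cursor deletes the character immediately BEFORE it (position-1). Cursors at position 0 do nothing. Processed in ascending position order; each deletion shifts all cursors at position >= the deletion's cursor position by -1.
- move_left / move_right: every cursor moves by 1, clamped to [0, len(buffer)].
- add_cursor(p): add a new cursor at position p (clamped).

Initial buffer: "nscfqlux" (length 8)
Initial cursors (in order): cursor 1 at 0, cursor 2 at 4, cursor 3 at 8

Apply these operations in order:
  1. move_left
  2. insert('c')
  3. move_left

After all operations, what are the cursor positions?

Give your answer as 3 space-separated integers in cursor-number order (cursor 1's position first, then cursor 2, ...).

After op 1 (move_left): buffer="nscfqlux" (len 8), cursors c1@0 c2@3 c3@7, authorship ........
After op 2 (insert('c')): buffer="cnsccfqlucx" (len 11), cursors c1@1 c2@5 c3@10, authorship 1...2....3.
After op 3 (move_left): buffer="cnsccfqlucx" (len 11), cursors c1@0 c2@4 c3@9, authorship 1...2....3.

Answer: 0 4 9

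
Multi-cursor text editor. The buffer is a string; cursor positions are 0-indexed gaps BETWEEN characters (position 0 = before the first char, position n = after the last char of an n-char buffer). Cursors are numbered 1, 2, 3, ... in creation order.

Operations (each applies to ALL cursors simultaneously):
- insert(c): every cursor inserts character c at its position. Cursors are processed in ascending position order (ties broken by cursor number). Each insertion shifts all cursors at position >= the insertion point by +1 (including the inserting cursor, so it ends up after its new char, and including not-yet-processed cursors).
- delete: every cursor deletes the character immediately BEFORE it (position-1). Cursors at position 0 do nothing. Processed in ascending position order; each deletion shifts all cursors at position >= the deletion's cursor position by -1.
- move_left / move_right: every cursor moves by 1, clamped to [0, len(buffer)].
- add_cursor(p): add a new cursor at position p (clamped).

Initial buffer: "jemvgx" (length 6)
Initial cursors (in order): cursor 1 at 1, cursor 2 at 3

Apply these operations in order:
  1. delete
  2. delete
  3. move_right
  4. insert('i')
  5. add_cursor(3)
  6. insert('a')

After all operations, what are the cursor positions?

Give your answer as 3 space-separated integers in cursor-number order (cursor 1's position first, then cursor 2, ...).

After op 1 (delete): buffer="evgx" (len 4), cursors c1@0 c2@1, authorship ....
After op 2 (delete): buffer="vgx" (len 3), cursors c1@0 c2@0, authorship ...
After op 3 (move_right): buffer="vgx" (len 3), cursors c1@1 c2@1, authorship ...
After op 4 (insert('i')): buffer="viigx" (len 5), cursors c1@3 c2@3, authorship .12..
After op 5 (add_cursor(3)): buffer="viigx" (len 5), cursors c1@3 c2@3 c3@3, authorship .12..
After op 6 (insert('a')): buffer="viiaaagx" (len 8), cursors c1@6 c2@6 c3@6, authorship .12123..

Answer: 6 6 6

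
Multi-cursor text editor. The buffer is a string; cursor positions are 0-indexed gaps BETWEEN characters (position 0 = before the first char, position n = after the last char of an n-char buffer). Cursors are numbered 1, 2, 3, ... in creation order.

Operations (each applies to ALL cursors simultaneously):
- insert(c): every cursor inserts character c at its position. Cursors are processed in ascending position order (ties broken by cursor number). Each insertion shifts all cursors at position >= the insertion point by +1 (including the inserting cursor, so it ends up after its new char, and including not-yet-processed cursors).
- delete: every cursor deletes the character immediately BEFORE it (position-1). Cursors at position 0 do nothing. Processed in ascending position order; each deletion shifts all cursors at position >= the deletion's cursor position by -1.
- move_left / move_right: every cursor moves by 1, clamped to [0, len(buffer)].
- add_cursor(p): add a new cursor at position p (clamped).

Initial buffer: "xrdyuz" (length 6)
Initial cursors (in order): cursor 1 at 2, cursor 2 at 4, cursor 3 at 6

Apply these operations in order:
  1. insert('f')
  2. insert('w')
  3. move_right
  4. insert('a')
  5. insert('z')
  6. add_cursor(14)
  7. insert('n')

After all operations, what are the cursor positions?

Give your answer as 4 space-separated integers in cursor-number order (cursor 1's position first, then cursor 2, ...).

Answer: 8 15 22 17

Derivation:
After op 1 (insert('f')): buffer="xrfdyfuzf" (len 9), cursors c1@3 c2@6 c3@9, authorship ..1..2..3
After op 2 (insert('w')): buffer="xrfwdyfwuzfw" (len 12), cursors c1@4 c2@8 c3@12, authorship ..11..22..33
After op 3 (move_right): buffer="xrfwdyfwuzfw" (len 12), cursors c1@5 c2@9 c3@12, authorship ..11..22..33
After op 4 (insert('a')): buffer="xrfwdayfwuazfwa" (len 15), cursors c1@6 c2@11 c3@15, authorship ..11.1.22.2.333
After op 5 (insert('z')): buffer="xrfwdazyfwuazzfwaz" (len 18), cursors c1@7 c2@13 c3@18, authorship ..11.11.22.22.3333
After op 6 (add_cursor(14)): buffer="xrfwdazyfwuazzfwaz" (len 18), cursors c1@7 c2@13 c4@14 c3@18, authorship ..11.11.22.22.3333
After op 7 (insert('n')): buffer="xrfwdaznyfwuaznznfwazn" (len 22), cursors c1@8 c2@15 c4@17 c3@22, authorship ..11.111.22.222.433333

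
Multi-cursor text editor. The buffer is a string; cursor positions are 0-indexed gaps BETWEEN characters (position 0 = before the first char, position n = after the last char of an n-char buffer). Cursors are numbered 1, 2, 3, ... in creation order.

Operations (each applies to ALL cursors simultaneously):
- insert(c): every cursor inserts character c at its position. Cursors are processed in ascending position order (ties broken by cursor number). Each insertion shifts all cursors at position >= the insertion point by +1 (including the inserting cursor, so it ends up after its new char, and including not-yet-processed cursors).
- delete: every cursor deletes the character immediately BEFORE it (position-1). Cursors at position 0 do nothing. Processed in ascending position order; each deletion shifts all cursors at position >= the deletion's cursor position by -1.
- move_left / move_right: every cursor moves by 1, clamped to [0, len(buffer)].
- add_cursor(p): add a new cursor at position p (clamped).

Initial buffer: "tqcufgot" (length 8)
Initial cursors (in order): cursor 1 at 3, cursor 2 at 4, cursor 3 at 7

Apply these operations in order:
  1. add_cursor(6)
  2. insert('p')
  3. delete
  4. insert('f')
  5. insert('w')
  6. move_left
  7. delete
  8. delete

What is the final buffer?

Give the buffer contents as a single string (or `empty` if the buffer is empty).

After op 1 (add_cursor(6)): buffer="tqcufgot" (len 8), cursors c1@3 c2@4 c4@6 c3@7, authorship ........
After op 2 (insert('p')): buffer="tqcpupfgpopt" (len 12), cursors c1@4 c2@6 c4@9 c3@11, authorship ...1.2..4.3.
After op 3 (delete): buffer="tqcufgot" (len 8), cursors c1@3 c2@4 c4@6 c3@7, authorship ........
After op 4 (insert('f')): buffer="tqcfuffgfoft" (len 12), cursors c1@4 c2@6 c4@9 c3@11, authorship ...1.2..4.3.
After op 5 (insert('w')): buffer="tqcfwufwfgfwofwt" (len 16), cursors c1@5 c2@8 c4@12 c3@15, authorship ...11.22..44.33.
After op 6 (move_left): buffer="tqcfwufwfgfwofwt" (len 16), cursors c1@4 c2@7 c4@11 c3@14, authorship ...11.22..44.33.
After op 7 (delete): buffer="tqcwuwfgwowt" (len 12), cursors c1@3 c2@5 c4@8 c3@10, authorship ...1.2..4.3.
After op 8 (delete): buffer="tqwwfwwt" (len 8), cursors c1@2 c2@3 c4@5 c3@6, authorship ..12.43.

Answer: tqwwfwwt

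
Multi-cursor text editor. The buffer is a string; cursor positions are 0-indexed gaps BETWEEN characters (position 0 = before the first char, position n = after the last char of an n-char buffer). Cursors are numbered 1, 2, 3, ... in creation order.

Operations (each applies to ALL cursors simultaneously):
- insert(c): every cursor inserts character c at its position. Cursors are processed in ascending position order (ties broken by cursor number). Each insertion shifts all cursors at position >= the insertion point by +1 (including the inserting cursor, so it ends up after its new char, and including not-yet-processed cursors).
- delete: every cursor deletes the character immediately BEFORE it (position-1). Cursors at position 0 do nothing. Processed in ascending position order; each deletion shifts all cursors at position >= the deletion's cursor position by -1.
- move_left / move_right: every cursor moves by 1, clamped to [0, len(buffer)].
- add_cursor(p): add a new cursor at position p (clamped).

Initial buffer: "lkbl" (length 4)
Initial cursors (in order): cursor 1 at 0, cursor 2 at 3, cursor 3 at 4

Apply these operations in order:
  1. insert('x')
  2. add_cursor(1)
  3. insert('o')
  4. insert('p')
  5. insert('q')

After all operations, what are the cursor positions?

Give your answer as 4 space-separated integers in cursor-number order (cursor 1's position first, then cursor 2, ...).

Answer: 7 14 19 7

Derivation:
After op 1 (insert('x')): buffer="xlkbxlx" (len 7), cursors c1@1 c2@5 c3@7, authorship 1...2.3
After op 2 (add_cursor(1)): buffer="xlkbxlx" (len 7), cursors c1@1 c4@1 c2@5 c3@7, authorship 1...2.3
After op 3 (insert('o')): buffer="xoolkbxolxo" (len 11), cursors c1@3 c4@3 c2@8 c3@11, authorship 114...22.33
After op 4 (insert('p')): buffer="xoopplkbxoplxop" (len 15), cursors c1@5 c4@5 c2@11 c3@15, authorship 11414...222.333
After op 5 (insert('q')): buffer="xooppqqlkbxopqlxopq" (len 19), cursors c1@7 c4@7 c2@14 c3@19, authorship 1141414...2222.3333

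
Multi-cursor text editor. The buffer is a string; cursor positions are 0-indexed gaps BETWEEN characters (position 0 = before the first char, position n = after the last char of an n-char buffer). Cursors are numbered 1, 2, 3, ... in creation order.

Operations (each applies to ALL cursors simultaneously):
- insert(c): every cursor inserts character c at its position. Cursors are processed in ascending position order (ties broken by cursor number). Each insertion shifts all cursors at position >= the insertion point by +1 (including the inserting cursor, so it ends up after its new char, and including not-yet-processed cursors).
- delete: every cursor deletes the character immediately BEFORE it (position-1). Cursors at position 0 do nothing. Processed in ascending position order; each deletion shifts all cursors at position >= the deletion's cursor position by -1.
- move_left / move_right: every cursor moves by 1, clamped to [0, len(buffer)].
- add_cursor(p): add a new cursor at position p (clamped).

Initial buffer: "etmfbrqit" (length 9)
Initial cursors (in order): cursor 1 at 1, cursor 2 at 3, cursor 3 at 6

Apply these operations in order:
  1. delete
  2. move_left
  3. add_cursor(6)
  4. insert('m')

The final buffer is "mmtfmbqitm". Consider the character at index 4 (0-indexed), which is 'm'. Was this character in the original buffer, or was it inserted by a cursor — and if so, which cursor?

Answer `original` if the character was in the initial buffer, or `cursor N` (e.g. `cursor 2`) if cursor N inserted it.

After op 1 (delete): buffer="tfbqit" (len 6), cursors c1@0 c2@1 c3@3, authorship ......
After op 2 (move_left): buffer="tfbqit" (len 6), cursors c1@0 c2@0 c3@2, authorship ......
After op 3 (add_cursor(6)): buffer="tfbqit" (len 6), cursors c1@0 c2@0 c3@2 c4@6, authorship ......
After op 4 (insert('m')): buffer="mmtfmbqitm" (len 10), cursors c1@2 c2@2 c3@5 c4@10, authorship 12..3....4
Authorship (.=original, N=cursor N): 1 2 . . 3 . . . . 4
Index 4: author = 3

Answer: cursor 3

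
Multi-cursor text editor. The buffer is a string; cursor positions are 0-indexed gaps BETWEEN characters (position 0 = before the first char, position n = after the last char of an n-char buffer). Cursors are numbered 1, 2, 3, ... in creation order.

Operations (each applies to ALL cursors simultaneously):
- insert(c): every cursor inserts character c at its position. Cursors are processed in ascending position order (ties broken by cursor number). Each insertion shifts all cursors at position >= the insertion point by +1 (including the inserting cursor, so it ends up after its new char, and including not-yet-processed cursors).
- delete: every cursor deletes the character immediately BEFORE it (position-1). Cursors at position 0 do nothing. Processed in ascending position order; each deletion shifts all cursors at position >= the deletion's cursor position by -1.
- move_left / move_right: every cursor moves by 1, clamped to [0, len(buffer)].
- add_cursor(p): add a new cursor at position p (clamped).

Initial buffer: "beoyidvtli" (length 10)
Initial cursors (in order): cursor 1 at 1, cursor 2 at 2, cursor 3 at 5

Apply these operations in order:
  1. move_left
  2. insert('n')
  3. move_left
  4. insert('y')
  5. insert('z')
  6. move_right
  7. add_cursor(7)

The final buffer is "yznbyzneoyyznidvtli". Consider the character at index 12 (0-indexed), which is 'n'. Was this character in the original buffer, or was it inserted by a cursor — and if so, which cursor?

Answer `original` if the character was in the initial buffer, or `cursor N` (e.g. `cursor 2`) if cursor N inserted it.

Answer: cursor 3

Derivation:
After op 1 (move_left): buffer="beoyidvtli" (len 10), cursors c1@0 c2@1 c3@4, authorship ..........
After op 2 (insert('n')): buffer="nbneoynidvtli" (len 13), cursors c1@1 c2@3 c3@7, authorship 1.2...3......
After op 3 (move_left): buffer="nbneoynidvtli" (len 13), cursors c1@0 c2@2 c3@6, authorship 1.2...3......
After op 4 (insert('y')): buffer="ynbyneoyynidvtli" (len 16), cursors c1@1 c2@4 c3@9, authorship 11.22...33......
After op 5 (insert('z')): buffer="yznbyzneoyyznidvtli" (len 19), cursors c1@2 c2@6 c3@12, authorship 111.222...333......
After op 6 (move_right): buffer="yznbyzneoyyznidvtli" (len 19), cursors c1@3 c2@7 c3@13, authorship 111.222...333......
After op 7 (add_cursor(7)): buffer="yznbyzneoyyznidvtli" (len 19), cursors c1@3 c2@7 c4@7 c3@13, authorship 111.222...333......
Authorship (.=original, N=cursor N): 1 1 1 . 2 2 2 . . . 3 3 3 . . . . . .
Index 12: author = 3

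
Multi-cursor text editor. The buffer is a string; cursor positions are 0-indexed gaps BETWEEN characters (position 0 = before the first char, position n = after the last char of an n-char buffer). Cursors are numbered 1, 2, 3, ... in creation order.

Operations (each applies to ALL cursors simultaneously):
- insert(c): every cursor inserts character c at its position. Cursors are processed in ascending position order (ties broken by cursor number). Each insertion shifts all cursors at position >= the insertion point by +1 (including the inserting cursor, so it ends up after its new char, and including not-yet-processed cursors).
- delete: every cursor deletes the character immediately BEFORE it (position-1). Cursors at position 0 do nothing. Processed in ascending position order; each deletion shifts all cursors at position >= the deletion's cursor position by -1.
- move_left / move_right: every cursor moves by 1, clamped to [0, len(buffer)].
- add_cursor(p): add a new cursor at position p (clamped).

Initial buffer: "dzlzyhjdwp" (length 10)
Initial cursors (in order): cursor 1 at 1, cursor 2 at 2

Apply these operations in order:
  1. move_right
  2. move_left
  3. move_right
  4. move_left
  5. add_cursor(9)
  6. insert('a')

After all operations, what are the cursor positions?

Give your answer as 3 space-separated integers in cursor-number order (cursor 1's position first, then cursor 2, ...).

After op 1 (move_right): buffer="dzlzyhjdwp" (len 10), cursors c1@2 c2@3, authorship ..........
After op 2 (move_left): buffer="dzlzyhjdwp" (len 10), cursors c1@1 c2@2, authorship ..........
After op 3 (move_right): buffer="dzlzyhjdwp" (len 10), cursors c1@2 c2@3, authorship ..........
After op 4 (move_left): buffer="dzlzyhjdwp" (len 10), cursors c1@1 c2@2, authorship ..........
After op 5 (add_cursor(9)): buffer="dzlzyhjdwp" (len 10), cursors c1@1 c2@2 c3@9, authorship ..........
After op 6 (insert('a')): buffer="dazalzyhjdwap" (len 13), cursors c1@2 c2@4 c3@12, authorship .1.2.......3.

Answer: 2 4 12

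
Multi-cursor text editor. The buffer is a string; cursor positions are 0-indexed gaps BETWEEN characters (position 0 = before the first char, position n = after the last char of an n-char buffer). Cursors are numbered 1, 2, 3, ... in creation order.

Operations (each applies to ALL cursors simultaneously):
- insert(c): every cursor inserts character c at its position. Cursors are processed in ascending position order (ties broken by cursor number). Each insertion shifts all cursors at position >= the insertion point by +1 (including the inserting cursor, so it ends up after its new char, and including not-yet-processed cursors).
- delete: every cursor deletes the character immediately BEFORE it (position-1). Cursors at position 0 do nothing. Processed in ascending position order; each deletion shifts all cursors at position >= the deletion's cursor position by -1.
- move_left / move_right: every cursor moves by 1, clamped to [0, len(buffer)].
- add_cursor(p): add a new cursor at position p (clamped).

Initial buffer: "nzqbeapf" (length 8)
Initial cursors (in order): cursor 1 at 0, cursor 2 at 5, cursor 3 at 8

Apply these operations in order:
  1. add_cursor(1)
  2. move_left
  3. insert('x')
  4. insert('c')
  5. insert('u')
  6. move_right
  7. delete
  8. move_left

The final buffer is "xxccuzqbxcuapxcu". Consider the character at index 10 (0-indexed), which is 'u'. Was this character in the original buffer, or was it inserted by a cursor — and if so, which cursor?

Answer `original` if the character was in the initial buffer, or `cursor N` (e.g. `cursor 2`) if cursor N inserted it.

Answer: cursor 2

Derivation:
After op 1 (add_cursor(1)): buffer="nzqbeapf" (len 8), cursors c1@0 c4@1 c2@5 c3@8, authorship ........
After op 2 (move_left): buffer="nzqbeapf" (len 8), cursors c1@0 c4@0 c2@4 c3@7, authorship ........
After op 3 (insert('x')): buffer="xxnzqbxeapxf" (len 12), cursors c1@2 c4@2 c2@7 c3@11, authorship 14....2...3.
After op 4 (insert('c')): buffer="xxccnzqbxceapxcf" (len 16), cursors c1@4 c4@4 c2@10 c3@15, authorship 1414....22...33.
After op 5 (insert('u')): buffer="xxccuunzqbxcueapxcuf" (len 20), cursors c1@6 c4@6 c2@13 c3@19, authorship 141414....222...333.
After op 6 (move_right): buffer="xxccuunzqbxcueapxcuf" (len 20), cursors c1@7 c4@7 c2@14 c3@20, authorship 141414....222...333.
After op 7 (delete): buffer="xxccuzqbxcuapxcu" (len 16), cursors c1@5 c4@5 c2@11 c3@16, authorship 14141...222..333
After op 8 (move_left): buffer="xxccuzqbxcuapxcu" (len 16), cursors c1@4 c4@4 c2@10 c3@15, authorship 14141...222..333
Authorship (.=original, N=cursor N): 1 4 1 4 1 . . . 2 2 2 . . 3 3 3
Index 10: author = 2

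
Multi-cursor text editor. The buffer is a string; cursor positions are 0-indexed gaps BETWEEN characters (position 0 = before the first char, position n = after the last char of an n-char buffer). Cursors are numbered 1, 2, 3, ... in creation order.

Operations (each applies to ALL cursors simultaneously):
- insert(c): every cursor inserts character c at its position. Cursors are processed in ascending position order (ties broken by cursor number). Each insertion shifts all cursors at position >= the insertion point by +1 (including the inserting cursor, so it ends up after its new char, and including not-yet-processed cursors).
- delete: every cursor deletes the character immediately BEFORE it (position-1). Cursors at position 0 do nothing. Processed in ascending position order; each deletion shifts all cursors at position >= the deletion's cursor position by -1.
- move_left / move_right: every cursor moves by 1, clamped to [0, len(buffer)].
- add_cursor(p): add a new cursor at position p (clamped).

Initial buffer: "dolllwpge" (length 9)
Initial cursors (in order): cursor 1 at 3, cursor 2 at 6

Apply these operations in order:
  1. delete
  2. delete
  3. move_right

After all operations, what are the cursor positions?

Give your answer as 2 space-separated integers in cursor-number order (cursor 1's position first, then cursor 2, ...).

After op 1 (delete): buffer="dollpge" (len 7), cursors c1@2 c2@4, authorship .......
After op 2 (delete): buffer="dlpge" (len 5), cursors c1@1 c2@2, authorship .....
After op 3 (move_right): buffer="dlpge" (len 5), cursors c1@2 c2@3, authorship .....

Answer: 2 3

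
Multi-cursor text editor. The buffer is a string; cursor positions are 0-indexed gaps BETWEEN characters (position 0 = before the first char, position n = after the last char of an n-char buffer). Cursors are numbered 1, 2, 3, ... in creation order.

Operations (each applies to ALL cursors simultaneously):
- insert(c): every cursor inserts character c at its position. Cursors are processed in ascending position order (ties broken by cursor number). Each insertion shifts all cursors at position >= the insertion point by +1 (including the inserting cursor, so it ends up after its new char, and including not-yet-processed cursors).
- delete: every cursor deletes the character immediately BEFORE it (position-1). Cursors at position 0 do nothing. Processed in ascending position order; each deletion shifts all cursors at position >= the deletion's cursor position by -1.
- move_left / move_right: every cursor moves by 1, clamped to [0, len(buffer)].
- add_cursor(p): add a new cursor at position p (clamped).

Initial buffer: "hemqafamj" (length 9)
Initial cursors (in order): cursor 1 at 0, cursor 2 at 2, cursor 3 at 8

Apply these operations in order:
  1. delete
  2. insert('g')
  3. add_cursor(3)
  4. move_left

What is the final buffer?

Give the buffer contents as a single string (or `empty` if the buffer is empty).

Answer: ghgmqafagj

Derivation:
After op 1 (delete): buffer="hmqafaj" (len 7), cursors c1@0 c2@1 c3@6, authorship .......
After op 2 (insert('g')): buffer="ghgmqafagj" (len 10), cursors c1@1 c2@3 c3@9, authorship 1.2.....3.
After op 3 (add_cursor(3)): buffer="ghgmqafagj" (len 10), cursors c1@1 c2@3 c4@3 c3@9, authorship 1.2.....3.
After op 4 (move_left): buffer="ghgmqafagj" (len 10), cursors c1@0 c2@2 c4@2 c3@8, authorship 1.2.....3.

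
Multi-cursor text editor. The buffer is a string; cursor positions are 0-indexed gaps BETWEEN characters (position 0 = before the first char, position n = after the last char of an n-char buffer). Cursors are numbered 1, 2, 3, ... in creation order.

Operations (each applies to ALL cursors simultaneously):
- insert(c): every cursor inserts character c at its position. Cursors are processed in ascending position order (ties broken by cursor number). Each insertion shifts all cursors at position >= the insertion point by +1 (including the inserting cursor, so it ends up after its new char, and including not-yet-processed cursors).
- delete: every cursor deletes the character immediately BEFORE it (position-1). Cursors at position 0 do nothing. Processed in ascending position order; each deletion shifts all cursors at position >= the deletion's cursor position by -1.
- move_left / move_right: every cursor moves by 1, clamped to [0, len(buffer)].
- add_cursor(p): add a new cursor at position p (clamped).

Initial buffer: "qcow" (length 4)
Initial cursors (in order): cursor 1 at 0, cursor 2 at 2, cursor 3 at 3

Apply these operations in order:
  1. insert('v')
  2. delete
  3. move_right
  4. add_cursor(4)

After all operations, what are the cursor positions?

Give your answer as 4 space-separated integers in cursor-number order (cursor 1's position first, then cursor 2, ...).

After op 1 (insert('v')): buffer="vqcvovw" (len 7), cursors c1@1 c2@4 c3@6, authorship 1..2.3.
After op 2 (delete): buffer="qcow" (len 4), cursors c1@0 c2@2 c3@3, authorship ....
After op 3 (move_right): buffer="qcow" (len 4), cursors c1@1 c2@3 c3@4, authorship ....
After op 4 (add_cursor(4)): buffer="qcow" (len 4), cursors c1@1 c2@3 c3@4 c4@4, authorship ....

Answer: 1 3 4 4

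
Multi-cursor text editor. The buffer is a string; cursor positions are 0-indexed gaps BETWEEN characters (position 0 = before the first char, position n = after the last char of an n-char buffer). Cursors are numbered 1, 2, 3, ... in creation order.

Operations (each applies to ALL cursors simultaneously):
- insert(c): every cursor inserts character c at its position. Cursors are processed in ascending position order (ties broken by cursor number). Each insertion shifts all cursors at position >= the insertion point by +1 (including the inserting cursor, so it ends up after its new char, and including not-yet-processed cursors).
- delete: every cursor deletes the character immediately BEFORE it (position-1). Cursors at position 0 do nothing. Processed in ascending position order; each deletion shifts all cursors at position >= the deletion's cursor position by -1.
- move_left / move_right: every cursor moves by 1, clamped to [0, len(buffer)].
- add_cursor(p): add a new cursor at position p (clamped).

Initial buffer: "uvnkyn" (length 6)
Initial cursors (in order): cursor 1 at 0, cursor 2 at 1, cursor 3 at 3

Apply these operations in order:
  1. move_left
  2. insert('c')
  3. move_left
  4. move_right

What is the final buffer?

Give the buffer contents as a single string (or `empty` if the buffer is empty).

After op 1 (move_left): buffer="uvnkyn" (len 6), cursors c1@0 c2@0 c3@2, authorship ......
After op 2 (insert('c')): buffer="ccuvcnkyn" (len 9), cursors c1@2 c2@2 c3@5, authorship 12..3....
After op 3 (move_left): buffer="ccuvcnkyn" (len 9), cursors c1@1 c2@1 c3@4, authorship 12..3....
After op 4 (move_right): buffer="ccuvcnkyn" (len 9), cursors c1@2 c2@2 c3@5, authorship 12..3....

Answer: ccuvcnkyn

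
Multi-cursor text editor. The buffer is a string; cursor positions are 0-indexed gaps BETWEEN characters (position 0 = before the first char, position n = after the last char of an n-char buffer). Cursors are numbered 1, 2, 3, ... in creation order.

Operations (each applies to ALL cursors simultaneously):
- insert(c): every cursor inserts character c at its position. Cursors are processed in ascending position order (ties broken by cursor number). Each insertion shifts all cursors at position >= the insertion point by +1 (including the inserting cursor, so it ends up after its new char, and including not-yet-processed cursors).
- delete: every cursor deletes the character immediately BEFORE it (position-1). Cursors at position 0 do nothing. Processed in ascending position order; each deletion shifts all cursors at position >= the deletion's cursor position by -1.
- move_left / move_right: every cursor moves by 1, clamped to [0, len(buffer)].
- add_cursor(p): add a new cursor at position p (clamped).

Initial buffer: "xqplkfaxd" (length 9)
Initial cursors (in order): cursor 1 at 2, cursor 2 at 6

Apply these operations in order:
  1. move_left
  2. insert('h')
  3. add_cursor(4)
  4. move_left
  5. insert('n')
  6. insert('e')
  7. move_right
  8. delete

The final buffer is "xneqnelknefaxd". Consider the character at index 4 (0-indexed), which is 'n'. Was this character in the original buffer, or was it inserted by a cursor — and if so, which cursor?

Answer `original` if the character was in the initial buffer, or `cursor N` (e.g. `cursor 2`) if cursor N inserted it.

After op 1 (move_left): buffer="xqplkfaxd" (len 9), cursors c1@1 c2@5, authorship .........
After op 2 (insert('h')): buffer="xhqplkhfaxd" (len 11), cursors c1@2 c2@7, authorship .1....2....
After op 3 (add_cursor(4)): buffer="xhqplkhfaxd" (len 11), cursors c1@2 c3@4 c2@7, authorship .1....2....
After op 4 (move_left): buffer="xhqplkhfaxd" (len 11), cursors c1@1 c3@3 c2@6, authorship .1....2....
After op 5 (insert('n')): buffer="xnhqnplknhfaxd" (len 14), cursors c1@2 c3@5 c2@9, authorship .11.3...22....
After op 6 (insert('e')): buffer="xnehqneplknehfaxd" (len 17), cursors c1@3 c3@7 c2@12, authorship .111.33...222....
After op 7 (move_right): buffer="xnehqneplknehfaxd" (len 17), cursors c1@4 c3@8 c2@13, authorship .111.33...222....
After op 8 (delete): buffer="xneqnelknefaxd" (len 14), cursors c1@3 c3@6 c2@10, authorship .11.33..22....
Authorship (.=original, N=cursor N): . 1 1 . 3 3 . . 2 2 . . . .
Index 4: author = 3

Answer: cursor 3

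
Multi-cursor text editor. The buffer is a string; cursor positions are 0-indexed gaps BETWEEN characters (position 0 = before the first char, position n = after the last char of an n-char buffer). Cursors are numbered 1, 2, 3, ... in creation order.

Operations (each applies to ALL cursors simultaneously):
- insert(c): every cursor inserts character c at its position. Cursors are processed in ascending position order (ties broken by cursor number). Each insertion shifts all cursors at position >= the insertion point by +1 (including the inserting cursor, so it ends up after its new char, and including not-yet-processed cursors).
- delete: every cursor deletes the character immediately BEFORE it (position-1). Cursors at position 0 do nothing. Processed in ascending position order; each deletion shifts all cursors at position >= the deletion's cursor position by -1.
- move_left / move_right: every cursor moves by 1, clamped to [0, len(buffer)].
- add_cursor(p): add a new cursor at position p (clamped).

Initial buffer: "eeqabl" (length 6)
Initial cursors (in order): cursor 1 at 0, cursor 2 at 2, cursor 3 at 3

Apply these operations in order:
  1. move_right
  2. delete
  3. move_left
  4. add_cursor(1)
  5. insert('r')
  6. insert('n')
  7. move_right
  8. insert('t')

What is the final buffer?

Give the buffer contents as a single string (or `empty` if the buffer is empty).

Answer: rrrnnnetttrnbtl

Derivation:
After op 1 (move_right): buffer="eeqabl" (len 6), cursors c1@1 c2@3 c3@4, authorship ......
After op 2 (delete): buffer="ebl" (len 3), cursors c1@0 c2@1 c3@1, authorship ...
After op 3 (move_left): buffer="ebl" (len 3), cursors c1@0 c2@0 c3@0, authorship ...
After op 4 (add_cursor(1)): buffer="ebl" (len 3), cursors c1@0 c2@0 c3@0 c4@1, authorship ...
After op 5 (insert('r')): buffer="rrrerbl" (len 7), cursors c1@3 c2@3 c3@3 c4@5, authorship 123.4..
After op 6 (insert('n')): buffer="rrrnnnernbl" (len 11), cursors c1@6 c2@6 c3@6 c4@9, authorship 123123.44..
After op 7 (move_right): buffer="rrrnnnernbl" (len 11), cursors c1@7 c2@7 c3@7 c4@10, authorship 123123.44..
After op 8 (insert('t')): buffer="rrrnnnetttrnbtl" (len 15), cursors c1@10 c2@10 c3@10 c4@14, authorship 123123.12344.4.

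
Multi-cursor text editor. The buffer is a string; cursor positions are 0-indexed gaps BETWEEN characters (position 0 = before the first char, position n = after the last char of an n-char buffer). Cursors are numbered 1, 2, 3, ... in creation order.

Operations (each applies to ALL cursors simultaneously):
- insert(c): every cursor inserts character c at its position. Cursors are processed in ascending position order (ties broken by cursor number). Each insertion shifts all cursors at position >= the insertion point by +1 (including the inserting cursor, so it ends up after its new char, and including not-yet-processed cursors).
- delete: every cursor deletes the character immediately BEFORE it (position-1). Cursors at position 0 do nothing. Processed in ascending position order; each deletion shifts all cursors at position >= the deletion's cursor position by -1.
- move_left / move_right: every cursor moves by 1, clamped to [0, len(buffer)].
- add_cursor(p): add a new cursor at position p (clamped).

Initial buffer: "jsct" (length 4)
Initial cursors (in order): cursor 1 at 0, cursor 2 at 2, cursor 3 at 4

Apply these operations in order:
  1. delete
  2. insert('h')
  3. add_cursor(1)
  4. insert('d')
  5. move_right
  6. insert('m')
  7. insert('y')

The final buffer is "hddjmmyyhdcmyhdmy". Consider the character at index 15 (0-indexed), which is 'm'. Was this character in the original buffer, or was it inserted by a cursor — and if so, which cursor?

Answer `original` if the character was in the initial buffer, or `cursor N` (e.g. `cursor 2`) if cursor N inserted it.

After op 1 (delete): buffer="jc" (len 2), cursors c1@0 c2@1 c3@2, authorship ..
After op 2 (insert('h')): buffer="hjhch" (len 5), cursors c1@1 c2@3 c3@5, authorship 1.2.3
After op 3 (add_cursor(1)): buffer="hjhch" (len 5), cursors c1@1 c4@1 c2@3 c3@5, authorship 1.2.3
After op 4 (insert('d')): buffer="hddjhdchd" (len 9), cursors c1@3 c4@3 c2@6 c3@9, authorship 114.22.33
After op 5 (move_right): buffer="hddjhdchd" (len 9), cursors c1@4 c4@4 c2@7 c3@9, authorship 114.22.33
After op 6 (insert('m')): buffer="hddjmmhdcmhdm" (len 13), cursors c1@6 c4@6 c2@10 c3@13, authorship 114.1422.2333
After op 7 (insert('y')): buffer="hddjmmyyhdcmyhdmy" (len 17), cursors c1@8 c4@8 c2@13 c3@17, authorship 114.141422.223333
Authorship (.=original, N=cursor N): 1 1 4 . 1 4 1 4 2 2 . 2 2 3 3 3 3
Index 15: author = 3

Answer: cursor 3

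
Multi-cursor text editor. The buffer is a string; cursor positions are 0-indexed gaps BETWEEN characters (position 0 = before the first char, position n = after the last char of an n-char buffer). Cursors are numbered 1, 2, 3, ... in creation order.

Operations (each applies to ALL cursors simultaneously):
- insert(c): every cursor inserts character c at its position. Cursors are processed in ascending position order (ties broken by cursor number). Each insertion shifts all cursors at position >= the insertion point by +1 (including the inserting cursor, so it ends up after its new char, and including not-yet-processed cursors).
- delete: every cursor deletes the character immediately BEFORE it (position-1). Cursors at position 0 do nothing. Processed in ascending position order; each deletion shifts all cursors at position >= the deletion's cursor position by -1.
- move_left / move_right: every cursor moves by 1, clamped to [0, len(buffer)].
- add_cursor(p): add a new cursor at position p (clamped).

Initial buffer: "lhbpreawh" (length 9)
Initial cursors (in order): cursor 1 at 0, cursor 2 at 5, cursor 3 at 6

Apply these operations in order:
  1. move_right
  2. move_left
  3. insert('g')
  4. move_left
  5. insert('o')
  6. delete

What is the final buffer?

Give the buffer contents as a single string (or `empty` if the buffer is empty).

After op 1 (move_right): buffer="lhbpreawh" (len 9), cursors c1@1 c2@6 c3@7, authorship .........
After op 2 (move_left): buffer="lhbpreawh" (len 9), cursors c1@0 c2@5 c3@6, authorship .........
After op 3 (insert('g')): buffer="glhbprgegawh" (len 12), cursors c1@1 c2@7 c3@9, authorship 1.....2.3...
After op 4 (move_left): buffer="glhbprgegawh" (len 12), cursors c1@0 c2@6 c3@8, authorship 1.....2.3...
After op 5 (insert('o')): buffer="oglhbprogeogawh" (len 15), cursors c1@1 c2@8 c3@11, authorship 11.....22.33...
After op 6 (delete): buffer="glhbprgegawh" (len 12), cursors c1@0 c2@6 c3@8, authorship 1.....2.3...

Answer: glhbprgegawh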